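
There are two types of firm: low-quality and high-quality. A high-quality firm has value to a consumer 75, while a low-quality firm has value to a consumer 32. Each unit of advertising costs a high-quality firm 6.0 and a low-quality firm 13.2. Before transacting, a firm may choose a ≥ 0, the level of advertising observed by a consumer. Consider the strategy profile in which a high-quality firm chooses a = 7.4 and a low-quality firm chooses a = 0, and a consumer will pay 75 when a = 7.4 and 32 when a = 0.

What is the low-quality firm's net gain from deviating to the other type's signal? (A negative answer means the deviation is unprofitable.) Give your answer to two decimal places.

Playing a = 0 the low-quality firm receives 32.
Deviating to a = 7.4 brings payment 75 at cost 13.2 × 7.4 = 97.68, netting -22.68.
Gain from deviating: -22.68 − 32 = -54.68.
The gain is negative, so the low-quality type's incentive-compatibility constraint is satisfied.

-54.68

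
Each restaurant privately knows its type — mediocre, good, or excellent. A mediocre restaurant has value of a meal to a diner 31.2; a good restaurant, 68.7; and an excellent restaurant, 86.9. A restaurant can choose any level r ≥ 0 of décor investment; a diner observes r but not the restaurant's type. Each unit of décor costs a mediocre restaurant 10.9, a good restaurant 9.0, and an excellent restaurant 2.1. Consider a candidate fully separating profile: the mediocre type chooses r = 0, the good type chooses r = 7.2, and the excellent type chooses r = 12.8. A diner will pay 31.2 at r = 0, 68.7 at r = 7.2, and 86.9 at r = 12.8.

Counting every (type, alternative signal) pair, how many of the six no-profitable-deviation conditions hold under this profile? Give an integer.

Excellent (own payoff 86.9 − 2.1×12.8 = 60.02): to r=0 gives 31.2 → no gain ✓; to r=7.2 gives 68.7 − 2.1×7.2 = 53.58 → no gain ✓.
Good (own payoff 68.7 − 9.0×7.2 = 3.9): to r=0 gives 31.2 → profitable ✗; to r=12.8 gives 86.9 − 9.0×12.8 = -28.3 → no gain ✓.
Mediocre (own payoff 31.2): to r=7.2 gives 68.7 − 10.9×7.2 = -9.78 → no gain ✓; to r=12.8 gives 86.9 − 10.9×12.8 = -52.62 → no gain ✓.
5 of the 6 constraints hold; not an equilibrium.

5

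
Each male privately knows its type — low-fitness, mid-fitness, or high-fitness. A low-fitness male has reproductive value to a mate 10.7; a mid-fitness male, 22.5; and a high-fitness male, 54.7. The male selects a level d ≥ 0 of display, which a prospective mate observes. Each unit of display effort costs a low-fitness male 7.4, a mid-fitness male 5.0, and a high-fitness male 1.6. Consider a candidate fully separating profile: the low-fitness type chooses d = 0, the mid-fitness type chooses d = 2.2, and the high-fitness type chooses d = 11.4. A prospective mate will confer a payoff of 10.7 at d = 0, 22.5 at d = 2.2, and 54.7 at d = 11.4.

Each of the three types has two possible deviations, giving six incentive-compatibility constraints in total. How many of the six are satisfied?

6

Low-fitness (own payoff 10.7): to d=2.2 gives 22.5 − 7.4×2.2 = 6.22 → no gain ✓; to d=11.4 gives 54.7 − 7.4×11.4 = -29.66 → no gain ✓.
High-fitness (own payoff 54.7 − 1.6×11.4 = 36.46): to d=0 gives 10.7 → no gain ✓; to d=2.2 gives 22.5 − 1.6×2.2 = 18.98 → no gain ✓.
Mid-fitness (own payoff 22.5 − 5.0×2.2 = 11.5): to d=0 gives 10.7 → no gain ✓; to d=11.4 gives 54.7 − 5.0×11.4 = -2.3 → no gain ✓.
6 of the 6 constraints hold; this profile is a separating equilibrium.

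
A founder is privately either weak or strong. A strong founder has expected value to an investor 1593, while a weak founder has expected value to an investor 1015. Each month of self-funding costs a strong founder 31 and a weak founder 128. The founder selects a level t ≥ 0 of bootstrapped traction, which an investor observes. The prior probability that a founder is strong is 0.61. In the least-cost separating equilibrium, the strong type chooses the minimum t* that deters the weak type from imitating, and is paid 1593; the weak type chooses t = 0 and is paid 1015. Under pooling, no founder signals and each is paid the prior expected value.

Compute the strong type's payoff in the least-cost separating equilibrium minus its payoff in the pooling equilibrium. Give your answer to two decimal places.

85.44

Least-cost separating signal: t* solves 1015 = 1593 − 128·t*, so t* = (1593 − 1015)/128 ≈ 4.5156.
Strong type's separating payoff: 1593 − 31 × t* = 1593 − 31 × (1593 − 1015)/128 = 1593 − 17918/128 ≈ 1453.0156.
Pooling payoff: 0.61 × 1593 + 0.39 × 1015 = 1367.58.
Difference: 1453.0156 − 1367.58 = 85.4356, i.e. 85.44 to two decimal places.
The strong type prefers to separate.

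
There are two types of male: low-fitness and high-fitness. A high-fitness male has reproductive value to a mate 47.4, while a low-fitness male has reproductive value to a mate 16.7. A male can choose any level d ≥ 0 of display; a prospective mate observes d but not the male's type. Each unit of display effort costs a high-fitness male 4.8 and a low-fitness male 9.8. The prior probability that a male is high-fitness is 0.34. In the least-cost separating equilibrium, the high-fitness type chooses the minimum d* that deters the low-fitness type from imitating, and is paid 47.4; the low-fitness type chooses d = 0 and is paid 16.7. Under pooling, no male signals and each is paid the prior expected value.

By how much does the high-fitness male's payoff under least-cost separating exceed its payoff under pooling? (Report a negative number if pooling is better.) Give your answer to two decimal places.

5.23

Least-cost separating signal: d* solves 16.7 = 47.4 − 9.8·d*, so d* = (47.4 − 16.7)/9.8 ≈ 3.1327.
High-fitness type's separating payoff: 47.4 − 4.8 × d* = 47.4 − 4.8 × (47.4 − 16.7)/9.8 = 47.4 − 147.36/9.8 ≈ 32.3633.
Pooling payoff: 0.34 × 47.4 + 0.66 × 16.7 = 27.138.
Difference: 32.3633 − 27.138 = 5.2253, i.e. 5.23 to two decimal places.
The high-fitness type prefers to separate.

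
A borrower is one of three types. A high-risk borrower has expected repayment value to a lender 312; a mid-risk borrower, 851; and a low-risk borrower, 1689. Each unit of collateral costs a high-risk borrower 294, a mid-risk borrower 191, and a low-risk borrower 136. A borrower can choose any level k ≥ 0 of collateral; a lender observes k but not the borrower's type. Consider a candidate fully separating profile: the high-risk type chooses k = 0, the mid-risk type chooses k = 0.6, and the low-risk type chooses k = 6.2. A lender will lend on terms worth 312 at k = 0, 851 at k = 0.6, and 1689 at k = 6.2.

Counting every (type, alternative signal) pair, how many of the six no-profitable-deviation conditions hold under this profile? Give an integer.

Mid-risk (own payoff 851 − 191×0.6 = 736.4): to k=0 gives 312 → no gain ✓; to k=6.2 gives 1689 − 191×6.2 = 504.8 → no gain ✓.
Low-risk (own payoff 1689 − 136×6.2 = 845.8): to k=0 gives 312 → no gain ✓; to k=0.6 gives 851 − 136×0.6 = 769.4 → no gain ✓.
High-risk (own payoff 312): to k=0.6 gives 851 − 294×0.6 = 674.6 → profitable ✗; to k=6.2 gives 1689 − 294×6.2 = -133.8 → no gain ✓.
5 of the 6 constraints hold; not an equilibrium.

5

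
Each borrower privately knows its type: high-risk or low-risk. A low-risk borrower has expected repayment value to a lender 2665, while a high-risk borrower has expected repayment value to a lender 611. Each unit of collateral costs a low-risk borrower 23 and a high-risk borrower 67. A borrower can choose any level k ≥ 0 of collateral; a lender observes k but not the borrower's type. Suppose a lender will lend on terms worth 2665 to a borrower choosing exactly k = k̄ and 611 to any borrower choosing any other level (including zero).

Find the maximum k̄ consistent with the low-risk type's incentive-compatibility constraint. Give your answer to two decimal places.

89.30

Choosing k̄ yields the low-risk type 2665 − 23·k̄; choosing zero yields 611.
The low-risk type is indifferent at 2665 − 23·k̄ = 611, i.e. k̄ = (2665 − 611) / 23 ≈ 89.30.
For any k̄ above 89.30 the low-risk type would rather pool at zero, so separation collapses.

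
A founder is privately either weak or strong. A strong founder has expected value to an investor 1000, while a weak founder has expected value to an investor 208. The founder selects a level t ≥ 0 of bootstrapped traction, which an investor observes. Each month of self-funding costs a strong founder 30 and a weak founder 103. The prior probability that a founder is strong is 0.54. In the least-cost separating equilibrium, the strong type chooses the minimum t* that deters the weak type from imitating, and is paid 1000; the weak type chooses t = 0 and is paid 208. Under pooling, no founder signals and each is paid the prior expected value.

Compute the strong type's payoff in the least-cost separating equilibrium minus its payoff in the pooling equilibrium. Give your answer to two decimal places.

133.64

Least-cost separating signal: t* solves 208 = 1000 − 103·t*, so t* = (1000 − 208)/103 ≈ 7.6893.
Strong type's separating payoff: 1000 − 30 × t* = 1000 − 30 × (1000 − 208)/103 = 1000 − 23760/103 ≈ 769.3204.
Pooling payoff: 0.54 × 1000 + 0.46 × 208 = 635.68.
Difference: 769.3204 − 635.68 = 133.6404, i.e. 133.64 to two decimal places.
The strong type prefers to separate.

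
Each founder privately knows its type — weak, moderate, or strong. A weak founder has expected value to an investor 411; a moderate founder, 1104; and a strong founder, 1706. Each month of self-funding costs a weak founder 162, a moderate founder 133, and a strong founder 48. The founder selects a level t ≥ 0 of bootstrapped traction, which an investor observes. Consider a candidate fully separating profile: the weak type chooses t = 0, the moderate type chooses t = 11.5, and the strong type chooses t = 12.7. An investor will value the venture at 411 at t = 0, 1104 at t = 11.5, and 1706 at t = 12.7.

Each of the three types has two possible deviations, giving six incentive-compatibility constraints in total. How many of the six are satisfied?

Strong (own payoff 1706 − 48×12.7 = 1096.4): to t=0 gives 411 → no gain ✓; to t=11.5 gives 1104 − 48×11.5 = 552 → no gain ✓.
Weak (own payoff 411): to t=11.5 gives 1104 − 162×11.5 = -759 → no gain ✓; to t=12.7 gives 1706 − 162×12.7 = -351.4 → no gain ✓.
Moderate (own payoff 1104 − 133×11.5 = -425.5): to t=0 gives 411 → profitable ✗; to t=12.7 gives 1706 − 133×12.7 = 16.9 → profitable ✗.
4 of the 6 constraints hold; not an equilibrium.

4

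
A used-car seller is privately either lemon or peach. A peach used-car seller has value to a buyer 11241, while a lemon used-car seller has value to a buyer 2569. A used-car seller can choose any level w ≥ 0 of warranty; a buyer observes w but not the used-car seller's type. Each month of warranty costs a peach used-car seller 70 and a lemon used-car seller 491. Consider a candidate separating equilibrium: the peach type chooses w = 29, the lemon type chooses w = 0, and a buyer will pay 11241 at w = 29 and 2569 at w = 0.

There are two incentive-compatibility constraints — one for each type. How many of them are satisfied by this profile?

2

Lemon type: stay at 0 → 2569; mimic → 11241 − 491 × 29 = -2998. IC holds (2569 ≥ -2998).
Peach type: signal → 11241 − 70 × 29 = 9211; deviate to 0 → 2569. IC holds (9211 ≥ 2569).
2 of 2 constraints hold, so this is a separating equilibrium.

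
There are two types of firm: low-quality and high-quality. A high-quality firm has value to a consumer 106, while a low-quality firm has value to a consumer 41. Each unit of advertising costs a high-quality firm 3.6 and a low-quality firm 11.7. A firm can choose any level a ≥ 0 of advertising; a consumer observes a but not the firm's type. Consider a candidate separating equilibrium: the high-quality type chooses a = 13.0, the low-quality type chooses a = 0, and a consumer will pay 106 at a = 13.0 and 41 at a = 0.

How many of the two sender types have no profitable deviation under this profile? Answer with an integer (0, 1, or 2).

2

High-quality type: signal → 106 − 3.6 × 13.0 = 59.2; deviate to 0 → 41. IC holds (59.2 ≥ 41).
Low-quality type: stay at 0 → 41; mimic → 106 − 11.7 × 13.0 = -46.1. IC holds (41 ≥ -46.1).
2 of 2 constraints hold, so this is a separating equilibrium.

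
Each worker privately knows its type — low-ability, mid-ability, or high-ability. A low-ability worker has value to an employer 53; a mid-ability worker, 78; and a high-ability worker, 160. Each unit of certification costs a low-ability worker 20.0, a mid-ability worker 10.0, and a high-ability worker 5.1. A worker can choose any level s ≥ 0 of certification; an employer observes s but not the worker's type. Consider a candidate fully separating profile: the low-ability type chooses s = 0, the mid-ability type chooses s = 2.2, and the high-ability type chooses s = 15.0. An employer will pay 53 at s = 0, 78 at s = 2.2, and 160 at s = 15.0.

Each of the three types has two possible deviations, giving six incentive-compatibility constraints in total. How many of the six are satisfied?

6

Low-ability (own payoff 53): to s=2.2 gives 78 − 20.0×2.2 = 34 → no gain ✓; to s=15.0 gives 160 − 20.0×15.0 = -140 → no gain ✓.
Mid-ability (own payoff 78 − 10.0×2.2 = 56): to s=0 gives 53 → no gain ✓; to s=15.0 gives 160 − 10.0×15.0 = 10 → no gain ✓.
High-ability (own payoff 160 − 5.1×15.0 = 83.5): to s=0 gives 53 → no gain ✓; to s=2.2 gives 78 − 5.1×2.2 = 66.78 → no gain ✓.
6 of the 6 constraints hold; this profile is a separating equilibrium.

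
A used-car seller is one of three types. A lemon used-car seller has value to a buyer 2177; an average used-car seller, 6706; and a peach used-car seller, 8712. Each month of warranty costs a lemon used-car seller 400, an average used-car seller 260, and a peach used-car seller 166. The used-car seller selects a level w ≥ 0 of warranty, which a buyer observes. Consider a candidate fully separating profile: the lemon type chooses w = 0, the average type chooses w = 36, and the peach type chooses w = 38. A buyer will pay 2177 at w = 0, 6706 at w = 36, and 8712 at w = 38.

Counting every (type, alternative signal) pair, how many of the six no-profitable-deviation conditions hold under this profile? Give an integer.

4

Average (own payoff 6706 − 260×36 = -2654): to w=0 gives 2177 → profitable ✗; to w=38 gives 8712 − 260×38 = -1168 → profitable ✗.
Lemon (own payoff 2177): to w=36 gives 6706 − 400×36 = -7694 → no gain ✓; to w=38 gives 8712 − 400×38 = -6488 → no gain ✓.
Peach (own payoff 8712 − 166×38 = 2404): to w=0 gives 2177 → no gain ✓; to w=36 gives 6706 − 166×36 = 730 → no gain ✓.
4 of the 6 constraints hold; not an equilibrium.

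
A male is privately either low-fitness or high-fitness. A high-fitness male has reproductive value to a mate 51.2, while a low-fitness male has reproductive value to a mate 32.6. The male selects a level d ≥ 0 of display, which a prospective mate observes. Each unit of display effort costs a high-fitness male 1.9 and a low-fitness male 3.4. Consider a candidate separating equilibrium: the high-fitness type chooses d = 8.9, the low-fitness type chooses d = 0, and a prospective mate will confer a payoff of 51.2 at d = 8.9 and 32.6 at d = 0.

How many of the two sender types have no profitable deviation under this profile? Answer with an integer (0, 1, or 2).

High-fitness type: signal → 51.2 − 1.9 × 8.9 = 34.29; deviate to 0 → 32.6. IC holds (34.29 ≥ 32.6).
Low-fitness type: stay at 0 → 32.6; mimic → 51.2 − 3.4 × 8.9 = 20.94. IC holds (32.6 ≥ 20.94).
2 of 2 constraints hold, so this is a separating equilibrium.

2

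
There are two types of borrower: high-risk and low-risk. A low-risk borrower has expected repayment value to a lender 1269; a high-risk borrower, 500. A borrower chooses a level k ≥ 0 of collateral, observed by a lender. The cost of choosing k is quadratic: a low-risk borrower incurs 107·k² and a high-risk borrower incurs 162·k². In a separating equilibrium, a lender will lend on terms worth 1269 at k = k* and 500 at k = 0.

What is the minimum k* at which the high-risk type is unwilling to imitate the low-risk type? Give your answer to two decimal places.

2.18

The high-risk type at k = 0 receives 500; imitating at k* yields 1269 − 162·k*².
Indifference: 500 = 1269 − 162·k*², so k*² = (1269 − 500) / 162 ≈ 4.7469.
k* = √4.7469 ≈ 2.18.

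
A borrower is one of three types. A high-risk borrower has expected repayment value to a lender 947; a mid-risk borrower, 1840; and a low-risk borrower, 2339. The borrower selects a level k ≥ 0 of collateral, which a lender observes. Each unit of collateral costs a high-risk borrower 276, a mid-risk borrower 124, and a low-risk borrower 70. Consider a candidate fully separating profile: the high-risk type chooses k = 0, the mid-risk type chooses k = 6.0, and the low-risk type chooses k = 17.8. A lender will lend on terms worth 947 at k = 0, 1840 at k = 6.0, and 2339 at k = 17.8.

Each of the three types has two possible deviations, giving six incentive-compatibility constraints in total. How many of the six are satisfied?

5

Low-risk (own payoff 2339 − 70×17.8 = 1093): to k=0 gives 947 → no gain ✓; to k=6.0 gives 1840 − 70×6.0 = 1420 → profitable ✗.
Mid-risk (own payoff 1840 − 124×6.0 = 1096): to k=0 gives 947 → no gain ✓; to k=17.8 gives 2339 − 124×17.8 = 131.8 → no gain ✓.
High-risk (own payoff 947): to k=6.0 gives 1840 − 276×6.0 = 184 → no gain ✓; to k=17.8 gives 2339 − 276×17.8 = -2573.8 → no gain ✓.
5 of the 6 constraints hold; not an equilibrium.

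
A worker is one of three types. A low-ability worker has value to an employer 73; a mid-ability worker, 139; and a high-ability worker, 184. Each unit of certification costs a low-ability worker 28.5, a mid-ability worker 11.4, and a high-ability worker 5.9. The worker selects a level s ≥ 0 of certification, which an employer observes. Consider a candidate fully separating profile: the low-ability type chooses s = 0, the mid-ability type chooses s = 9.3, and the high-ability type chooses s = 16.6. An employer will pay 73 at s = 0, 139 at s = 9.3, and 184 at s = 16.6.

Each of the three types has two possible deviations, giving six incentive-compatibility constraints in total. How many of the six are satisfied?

Low-ability (own payoff 73): to s=9.3 gives 139 − 28.5×9.3 = -126.05 → no gain ✓; to s=16.6 gives 184 − 28.5×16.6 = -289.1 → no gain ✓.
High-ability (own payoff 184 − 5.9×16.6 = 86.06): to s=0 gives 73 → no gain ✓; to s=9.3 gives 139 − 5.9×9.3 = 84.13 → no gain ✓.
Mid-ability (own payoff 139 − 11.4×9.3 = 32.98): to s=0 gives 73 → profitable ✗; to s=16.6 gives 184 − 11.4×16.6 = -5.24 → no gain ✓.
5 of the 6 constraints hold; not an equilibrium.

5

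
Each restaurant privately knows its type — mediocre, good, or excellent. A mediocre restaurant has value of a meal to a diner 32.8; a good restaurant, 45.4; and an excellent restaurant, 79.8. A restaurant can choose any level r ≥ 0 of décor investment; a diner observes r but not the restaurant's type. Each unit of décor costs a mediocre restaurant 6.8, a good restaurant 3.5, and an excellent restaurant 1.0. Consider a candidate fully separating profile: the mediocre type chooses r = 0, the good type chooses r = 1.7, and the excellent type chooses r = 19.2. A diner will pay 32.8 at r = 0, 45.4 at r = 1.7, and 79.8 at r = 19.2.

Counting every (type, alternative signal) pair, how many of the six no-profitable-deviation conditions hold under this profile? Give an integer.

Good (own payoff 45.4 − 3.5×1.7 = 39.45): to r=0 gives 32.8 → no gain ✓; to r=19.2 gives 79.8 − 3.5×19.2 = 12.6 → no gain ✓.
Excellent (own payoff 79.8 − 1.0×19.2 = 60.6): to r=0 gives 32.8 → no gain ✓; to r=1.7 gives 45.4 − 1.0×1.7 = 43.7 → no gain ✓.
Mediocre (own payoff 32.8): to r=1.7 gives 45.4 − 6.8×1.7 = 33.84 → profitable ✗; to r=19.2 gives 79.8 − 6.8×19.2 = -50.76 → no gain ✓.
5 of the 6 constraints hold; not an equilibrium.

5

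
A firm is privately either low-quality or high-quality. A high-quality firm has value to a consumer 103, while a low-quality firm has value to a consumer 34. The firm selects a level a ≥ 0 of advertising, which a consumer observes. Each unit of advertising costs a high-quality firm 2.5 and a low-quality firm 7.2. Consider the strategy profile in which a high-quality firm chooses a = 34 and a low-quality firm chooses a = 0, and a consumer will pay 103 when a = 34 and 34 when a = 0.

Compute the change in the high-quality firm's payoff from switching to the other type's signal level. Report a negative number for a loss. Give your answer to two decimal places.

Playing a = 34 the high-quality firm receives 103 − 2.5 × 34 = 18.
Deviating to a = 0 yields 34 instead.
Gain from deviating: 34 − 18 = 16.00.
The gain is positive, so the high-quality type's incentive-compatibility constraint is violated — this profile is not a separating equilibrium.

16.00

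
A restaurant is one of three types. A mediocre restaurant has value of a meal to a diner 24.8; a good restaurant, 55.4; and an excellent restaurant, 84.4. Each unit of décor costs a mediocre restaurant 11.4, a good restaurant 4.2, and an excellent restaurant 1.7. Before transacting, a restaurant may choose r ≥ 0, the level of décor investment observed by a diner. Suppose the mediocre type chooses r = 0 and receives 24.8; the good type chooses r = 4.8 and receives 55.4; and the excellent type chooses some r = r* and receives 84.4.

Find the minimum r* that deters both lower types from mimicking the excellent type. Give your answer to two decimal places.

11.70

Good type (on-path payoff 55.4 − 4.2×4.8 = 35.24) won't mimic when 35.24 ≥ 84.4 − 4.2·r*, i.e. r* ≥ 11.70.
Mediocre type (on-path payoff 24.8) won't mimic when 24.8 ≥ 84.4 − 11.4·r*, i.e. r* ≥ 5.23.
Both must hold, so r* = max(5.23, 11.70) = 11.70. The good type's constraint binds.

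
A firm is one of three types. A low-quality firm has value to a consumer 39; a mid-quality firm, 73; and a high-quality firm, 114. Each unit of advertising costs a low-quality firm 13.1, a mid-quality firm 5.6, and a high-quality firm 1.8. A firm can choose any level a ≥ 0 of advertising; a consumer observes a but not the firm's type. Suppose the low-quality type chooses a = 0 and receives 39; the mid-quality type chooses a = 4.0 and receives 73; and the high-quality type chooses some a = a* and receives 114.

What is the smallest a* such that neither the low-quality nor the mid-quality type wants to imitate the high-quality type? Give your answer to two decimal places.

11.32

Mid-quality type (on-path payoff 73 − 5.6×4.0 = 50.6) won't mimic when 50.6 ≥ 114 − 5.6·a*, i.e. a* ≥ 11.32.
Low-quality type (on-path payoff 39) won't mimic when 39 ≥ 114 − 13.1·a*, i.e. a* ≥ 5.73.
Both must hold, so a* = max(5.73, 11.32) = 11.32. The mid-quality type's constraint binds.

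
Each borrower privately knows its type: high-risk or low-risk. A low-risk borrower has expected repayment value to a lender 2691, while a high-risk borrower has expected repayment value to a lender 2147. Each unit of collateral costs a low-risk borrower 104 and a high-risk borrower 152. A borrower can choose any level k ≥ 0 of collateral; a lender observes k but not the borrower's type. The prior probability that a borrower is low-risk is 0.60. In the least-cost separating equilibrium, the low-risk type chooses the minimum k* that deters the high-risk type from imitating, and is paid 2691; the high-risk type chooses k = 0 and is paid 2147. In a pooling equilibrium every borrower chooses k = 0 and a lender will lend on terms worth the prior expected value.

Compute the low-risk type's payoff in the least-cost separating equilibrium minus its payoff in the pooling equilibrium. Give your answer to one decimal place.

-154.6

Least-cost separating signal: k* solves 2147 = 2691 − 152·k*, so k* = (2691 − 2147)/152 ≈ 3.5789.
Low-risk type's separating payoff: 2691 − 104 × k* = 2691 − 104 × (2691 − 2147)/152 = 2691 − 56576/152 ≈ 2318.789.
Pooling payoff: 0.60 × 2691 + 0.40 × 2147 = 2473.4.
Difference: 2318.789 − 2473.4 = -154.611, i.e. -154.6 to one decimal place.
The low-risk type would prefer the pooling outcome.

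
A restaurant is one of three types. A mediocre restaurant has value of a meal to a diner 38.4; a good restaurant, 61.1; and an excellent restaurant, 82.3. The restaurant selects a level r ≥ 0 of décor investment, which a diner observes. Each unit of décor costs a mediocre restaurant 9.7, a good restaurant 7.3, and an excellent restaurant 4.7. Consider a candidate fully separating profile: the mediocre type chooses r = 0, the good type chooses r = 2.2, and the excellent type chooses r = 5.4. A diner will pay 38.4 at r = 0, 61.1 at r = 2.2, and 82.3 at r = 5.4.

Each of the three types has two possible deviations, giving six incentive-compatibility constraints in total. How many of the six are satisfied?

5

Excellent (own payoff 82.3 − 4.7×5.4 = 56.92): to r=0 gives 38.4 → no gain ✓; to r=2.2 gives 61.1 − 4.7×2.2 = 50.76 → no gain ✓.
Mediocre (own payoff 38.4): to r=2.2 gives 61.1 − 9.7×2.2 = 39.76 → profitable ✗; to r=5.4 gives 82.3 − 9.7×5.4 = 29.92 → no gain ✓.
Good (own payoff 61.1 − 7.3×2.2 = 45.04): to r=0 gives 38.4 → no gain ✓; to r=5.4 gives 82.3 − 7.3×5.4 = 42.88 → no gain ✓.
5 of the 6 constraints hold; not an equilibrium.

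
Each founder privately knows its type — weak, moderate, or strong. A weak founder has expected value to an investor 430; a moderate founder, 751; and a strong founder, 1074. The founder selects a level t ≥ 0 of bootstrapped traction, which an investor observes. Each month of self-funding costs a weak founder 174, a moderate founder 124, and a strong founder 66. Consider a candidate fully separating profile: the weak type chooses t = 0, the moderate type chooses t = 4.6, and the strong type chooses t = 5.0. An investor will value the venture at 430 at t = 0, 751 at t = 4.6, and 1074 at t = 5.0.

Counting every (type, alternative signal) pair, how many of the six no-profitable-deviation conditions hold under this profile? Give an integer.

Moderate (own payoff 751 − 124×4.6 = 180.6): to t=0 gives 430 → profitable ✗; to t=5.0 gives 1074 − 124×5.0 = 454 → profitable ✗.
Weak (own payoff 430): to t=4.6 gives 751 − 174×4.6 = -49.4 → no gain ✓; to t=5.0 gives 1074 − 174×5.0 = 204 → no gain ✓.
Strong (own payoff 1074 − 66×5.0 = 744): to t=0 gives 430 → no gain ✓; to t=4.6 gives 751 − 66×4.6 = 447.4 → no gain ✓.
4 of the 6 constraints hold; not an equilibrium.

4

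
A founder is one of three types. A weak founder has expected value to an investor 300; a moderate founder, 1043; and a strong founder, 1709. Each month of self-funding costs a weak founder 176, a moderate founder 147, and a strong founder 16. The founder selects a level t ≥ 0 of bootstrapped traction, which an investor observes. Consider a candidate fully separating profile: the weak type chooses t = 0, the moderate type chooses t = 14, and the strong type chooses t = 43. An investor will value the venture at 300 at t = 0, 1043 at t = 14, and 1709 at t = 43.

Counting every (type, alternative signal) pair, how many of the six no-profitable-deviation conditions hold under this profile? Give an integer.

Strong (own payoff 1709 − 16×43 = 1021): to t=0 gives 300 → no gain ✓; to t=14 gives 1043 − 16×14 = 819 → no gain ✓.
Weak (own payoff 300): to t=14 gives 1043 − 176×14 = -1421 → no gain ✓; to t=43 gives 1709 − 176×43 = -5859 → no gain ✓.
Moderate (own payoff 1043 − 147×14 = -1015): to t=0 gives 300 → profitable ✗; to t=43 gives 1709 − 147×43 = -4612 → no gain ✓.
5 of the 6 constraints hold; not an equilibrium.

5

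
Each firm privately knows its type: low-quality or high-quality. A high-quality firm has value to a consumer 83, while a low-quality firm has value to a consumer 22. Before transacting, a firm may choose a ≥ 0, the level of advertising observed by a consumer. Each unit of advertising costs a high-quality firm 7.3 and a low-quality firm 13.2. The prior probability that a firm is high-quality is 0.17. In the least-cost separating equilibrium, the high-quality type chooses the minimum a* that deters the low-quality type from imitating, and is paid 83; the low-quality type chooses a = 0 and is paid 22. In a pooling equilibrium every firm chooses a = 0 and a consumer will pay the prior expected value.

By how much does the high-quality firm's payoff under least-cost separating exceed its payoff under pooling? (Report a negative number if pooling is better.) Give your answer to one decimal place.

Least-cost separating signal: a* solves 22 = 83 − 13.2·a*, so a* = (83 − 22)/13.2 ≈ 4.6212.
High-quality type's separating payoff: 83 − 7.3 × a* = 83 − 7.3 × (83 − 22)/13.2 = 83 − 445.3/13.2 ≈ 49.265.
Pooling payoff: 0.17 × 83 + 0.83 × 22 = 32.37.
Difference: 49.265 − 32.37 = 16.895, i.e. 16.9 to one decimal place.
The high-quality type prefers to separate.

16.9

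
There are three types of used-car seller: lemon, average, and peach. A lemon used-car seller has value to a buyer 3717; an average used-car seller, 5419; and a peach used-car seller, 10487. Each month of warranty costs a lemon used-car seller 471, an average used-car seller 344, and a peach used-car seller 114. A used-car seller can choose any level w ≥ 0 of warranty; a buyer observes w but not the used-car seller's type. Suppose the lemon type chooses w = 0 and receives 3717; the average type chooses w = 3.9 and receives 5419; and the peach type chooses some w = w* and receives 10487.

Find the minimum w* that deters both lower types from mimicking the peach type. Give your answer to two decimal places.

Lemon type (on-path payoff 3717) won't mimic when 3717 ≥ 10487 − 471·w*, i.e. w* ≥ 14.37.
Average type (on-path payoff 5419 − 344×3.9 = 4077.4) won't mimic when 4077.4 ≥ 10487 − 344·w*, i.e. w* ≥ 18.63.
Both must hold, so w* = max(14.37, 18.63) = 18.63. The average type's constraint binds.

18.63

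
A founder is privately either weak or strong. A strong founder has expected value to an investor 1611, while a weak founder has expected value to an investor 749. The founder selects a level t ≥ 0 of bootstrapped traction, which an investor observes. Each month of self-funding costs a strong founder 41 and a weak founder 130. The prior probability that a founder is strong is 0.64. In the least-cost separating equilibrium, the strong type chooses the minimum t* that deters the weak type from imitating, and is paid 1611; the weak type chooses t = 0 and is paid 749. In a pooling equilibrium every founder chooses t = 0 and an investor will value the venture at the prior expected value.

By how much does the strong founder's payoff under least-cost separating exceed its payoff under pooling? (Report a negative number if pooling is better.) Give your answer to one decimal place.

Least-cost separating signal: t* solves 749 = 1611 − 130·t*, so t* = (1611 − 749)/130 ≈ 6.6308.
Strong type's separating payoff: 1611 − 41 × t* = 1611 − 41 × (1611 − 749)/130 = 1611 − 35342/130 ≈ 1339.138.
Pooling payoff: 0.64 × 1611 + 0.36 × 749 = 1300.68.
Difference: 1339.138 − 1300.68 = 38.458, i.e. 38.5 to one decimal place.
The strong type prefers to separate.

38.5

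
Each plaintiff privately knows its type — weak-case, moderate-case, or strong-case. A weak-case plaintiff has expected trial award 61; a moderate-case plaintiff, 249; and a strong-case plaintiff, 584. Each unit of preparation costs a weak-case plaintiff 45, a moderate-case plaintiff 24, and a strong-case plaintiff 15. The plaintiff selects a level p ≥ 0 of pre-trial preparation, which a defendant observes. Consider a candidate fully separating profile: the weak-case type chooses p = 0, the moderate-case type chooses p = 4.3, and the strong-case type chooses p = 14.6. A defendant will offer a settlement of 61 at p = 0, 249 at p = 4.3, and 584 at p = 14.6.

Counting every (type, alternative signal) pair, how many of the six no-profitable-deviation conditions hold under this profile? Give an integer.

5

Moderate-case (own payoff 249 − 24×4.3 = 145.8): to p=0 gives 61 → no gain ✓; to p=14.6 gives 584 − 24×14.6 = 233.6 → profitable ✗.
Strong-case (own payoff 584 − 15×14.6 = 365): to p=0 gives 61 → no gain ✓; to p=4.3 gives 249 − 15×4.3 = 184.5 → no gain ✓.
Weak-case (own payoff 61): to p=4.3 gives 249 − 45×4.3 = 55.5 → no gain ✓; to p=14.6 gives 584 − 45×14.6 = -73 → no gain ✓.
5 of the 6 constraints hold; not an equilibrium.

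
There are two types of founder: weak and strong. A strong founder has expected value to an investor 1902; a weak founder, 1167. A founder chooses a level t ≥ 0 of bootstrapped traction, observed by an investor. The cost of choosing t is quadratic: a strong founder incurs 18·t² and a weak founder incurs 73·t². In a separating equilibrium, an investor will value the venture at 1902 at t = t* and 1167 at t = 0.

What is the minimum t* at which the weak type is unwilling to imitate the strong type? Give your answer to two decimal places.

The weak type at t = 0 receives 1167; imitating at t* yields 1902 − 73·t*².
Indifference: 1167 = 1902 − 73·t*², so t*² = (1902 − 1167) / 73 ≈ 10.0685.
t* = √10.0685 ≈ 3.17.

3.17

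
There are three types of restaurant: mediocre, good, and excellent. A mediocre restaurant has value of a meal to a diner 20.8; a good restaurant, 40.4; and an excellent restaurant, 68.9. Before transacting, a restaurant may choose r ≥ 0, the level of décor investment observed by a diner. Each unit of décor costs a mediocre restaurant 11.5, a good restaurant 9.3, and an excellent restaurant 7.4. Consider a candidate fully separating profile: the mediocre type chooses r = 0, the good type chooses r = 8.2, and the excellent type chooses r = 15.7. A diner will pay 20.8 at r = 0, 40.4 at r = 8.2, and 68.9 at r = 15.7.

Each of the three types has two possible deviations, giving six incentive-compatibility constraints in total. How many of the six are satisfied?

Good (own payoff 40.4 − 9.3×8.2 = -35.86): to r=0 gives 20.8 → profitable ✗; to r=15.7 gives 68.9 − 9.3×15.7 = -77.11 → no gain ✓.
Excellent (own payoff 68.9 − 7.4×15.7 = -47.28): to r=0 gives 20.8 → profitable ✗; to r=8.2 gives 40.4 − 7.4×8.2 = -20.28 → profitable ✗.
Mediocre (own payoff 20.8): to r=8.2 gives 40.4 − 11.5×8.2 = -53.9 → no gain ✓; to r=15.7 gives 68.9 − 11.5×15.7 = -111.65 → no gain ✓.
3 of the 6 constraints hold; not an equilibrium.

3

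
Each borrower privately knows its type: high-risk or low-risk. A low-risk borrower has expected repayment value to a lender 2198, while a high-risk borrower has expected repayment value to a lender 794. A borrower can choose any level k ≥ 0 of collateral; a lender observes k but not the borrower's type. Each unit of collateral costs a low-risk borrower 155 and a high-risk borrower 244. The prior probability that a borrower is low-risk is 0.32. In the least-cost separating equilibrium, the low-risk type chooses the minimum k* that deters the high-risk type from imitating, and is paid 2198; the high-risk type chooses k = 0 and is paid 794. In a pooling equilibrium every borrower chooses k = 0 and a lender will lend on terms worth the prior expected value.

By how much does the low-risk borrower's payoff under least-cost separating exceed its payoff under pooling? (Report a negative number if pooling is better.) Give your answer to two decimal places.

62.83

Least-cost separating signal: k* solves 794 = 2198 − 244·k*, so k* = (2198 − 794)/244 ≈ 5.7541.
Low-risk type's separating payoff: 2198 − 155 × k* = 2198 − 155 × (2198 − 794)/244 = 2198 − 217620/244 ≈ 1306.1148.
Pooling payoff: 0.32 × 2198 + 0.68 × 794 = 1243.28.
Difference: 1306.1148 − 1243.28 = 62.8348, i.e. 62.83 to two decimal places.
The low-risk type prefers to separate.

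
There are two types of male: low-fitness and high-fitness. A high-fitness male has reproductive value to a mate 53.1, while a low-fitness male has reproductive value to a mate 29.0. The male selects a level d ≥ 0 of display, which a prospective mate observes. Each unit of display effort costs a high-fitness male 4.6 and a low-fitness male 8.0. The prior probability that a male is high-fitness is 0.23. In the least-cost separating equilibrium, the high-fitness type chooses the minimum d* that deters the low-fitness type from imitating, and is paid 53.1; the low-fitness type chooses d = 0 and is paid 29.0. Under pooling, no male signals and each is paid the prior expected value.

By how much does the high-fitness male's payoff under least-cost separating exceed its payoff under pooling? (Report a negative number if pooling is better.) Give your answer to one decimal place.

Least-cost separating signal: d* solves 29.0 = 53.1 − 8.0·d*, so d* = (53.1 − 29.0)/8.0 = 3.0125.
High-fitness type's separating payoff: 53.1 − 4.6 × d* = 53.1 − 4.6 × (53.1 − 29.0)/8.0 = 53.1 − 110.86/8.0 ≈ 39.243.
Pooling payoff: 0.23 × 53.1 + 0.77 × 29.0 = 34.543.
Difference: 39.243 − 34.543 = 4.7.
The high-fitness type prefers to separate.

4.7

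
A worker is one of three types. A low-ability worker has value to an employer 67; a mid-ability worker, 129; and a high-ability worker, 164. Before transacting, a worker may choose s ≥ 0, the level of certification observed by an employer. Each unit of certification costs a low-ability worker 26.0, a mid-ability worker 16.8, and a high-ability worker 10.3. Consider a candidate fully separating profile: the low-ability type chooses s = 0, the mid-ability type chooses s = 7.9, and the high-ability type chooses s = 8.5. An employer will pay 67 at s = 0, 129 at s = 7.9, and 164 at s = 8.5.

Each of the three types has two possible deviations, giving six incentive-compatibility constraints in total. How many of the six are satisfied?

4

High-ability (own payoff 164 − 10.3×8.5 = 76.45): to s=0 gives 67 → no gain ✓; to s=7.9 gives 129 − 10.3×7.9 = 47.63 → no gain ✓.
Mid-ability (own payoff 129 − 16.8×7.9 = -3.72): to s=0 gives 67 → profitable ✗; to s=8.5 gives 164 − 16.8×8.5 = 21.2 → profitable ✗.
Low-ability (own payoff 67): to s=7.9 gives 129 − 26.0×7.9 = -76.4 → no gain ✓; to s=8.5 gives 164 − 26.0×8.5 = -57 → no gain ✓.
4 of the 6 constraints hold; not an equilibrium.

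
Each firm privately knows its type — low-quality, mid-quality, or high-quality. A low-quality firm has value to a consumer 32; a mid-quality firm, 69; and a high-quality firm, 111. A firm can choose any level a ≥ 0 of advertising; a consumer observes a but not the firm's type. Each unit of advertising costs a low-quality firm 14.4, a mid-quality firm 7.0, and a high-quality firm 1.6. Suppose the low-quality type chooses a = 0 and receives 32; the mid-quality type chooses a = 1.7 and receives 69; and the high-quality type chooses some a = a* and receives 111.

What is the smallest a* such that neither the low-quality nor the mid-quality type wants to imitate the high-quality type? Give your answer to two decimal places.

Low-quality type (on-path payoff 32) won't mimic when 32 ≥ 111 − 14.4·a*, i.e. a* ≥ 5.49.
Mid-quality type (on-path payoff 69 − 7.0×1.7 = 57.1) won't mimic when 57.1 ≥ 111 − 7.0·a*, i.e. a* ≥ 7.70.
Both must hold, so a* = max(5.49, 7.70) = 7.70. The mid-quality type's constraint binds.

7.70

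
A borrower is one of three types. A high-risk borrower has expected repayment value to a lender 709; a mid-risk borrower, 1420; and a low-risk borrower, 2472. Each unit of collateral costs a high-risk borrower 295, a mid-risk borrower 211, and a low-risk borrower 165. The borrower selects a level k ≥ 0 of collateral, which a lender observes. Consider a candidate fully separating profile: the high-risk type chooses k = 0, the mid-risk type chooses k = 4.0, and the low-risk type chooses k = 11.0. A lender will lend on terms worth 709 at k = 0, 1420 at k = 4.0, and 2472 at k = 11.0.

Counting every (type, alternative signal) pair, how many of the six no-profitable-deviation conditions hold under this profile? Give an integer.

High-risk (own payoff 709): to k=4.0 gives 1420 − 295×4.0 = 240 → no gain ✓; to k=11.0 gives 2472 − 295×11.0 = -773 → no gain ✓.
Low-risk (own payoff 2472 − 165×11.0 = 657): to k=0 gives 709 → profitable ✗; to k=4.0 gives 1420 − 165×4.0 = 760 → profitable ✗.
Mid-risk (own payoff 1420 − 211×4.0 = 576): to k=0 gives 709 → profitable ✗; to k=11.0 gives 2472 − 211×11.0 = 151 → no gain ✓.
3 of the 6 constraints hold; not an equilibrium.

3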